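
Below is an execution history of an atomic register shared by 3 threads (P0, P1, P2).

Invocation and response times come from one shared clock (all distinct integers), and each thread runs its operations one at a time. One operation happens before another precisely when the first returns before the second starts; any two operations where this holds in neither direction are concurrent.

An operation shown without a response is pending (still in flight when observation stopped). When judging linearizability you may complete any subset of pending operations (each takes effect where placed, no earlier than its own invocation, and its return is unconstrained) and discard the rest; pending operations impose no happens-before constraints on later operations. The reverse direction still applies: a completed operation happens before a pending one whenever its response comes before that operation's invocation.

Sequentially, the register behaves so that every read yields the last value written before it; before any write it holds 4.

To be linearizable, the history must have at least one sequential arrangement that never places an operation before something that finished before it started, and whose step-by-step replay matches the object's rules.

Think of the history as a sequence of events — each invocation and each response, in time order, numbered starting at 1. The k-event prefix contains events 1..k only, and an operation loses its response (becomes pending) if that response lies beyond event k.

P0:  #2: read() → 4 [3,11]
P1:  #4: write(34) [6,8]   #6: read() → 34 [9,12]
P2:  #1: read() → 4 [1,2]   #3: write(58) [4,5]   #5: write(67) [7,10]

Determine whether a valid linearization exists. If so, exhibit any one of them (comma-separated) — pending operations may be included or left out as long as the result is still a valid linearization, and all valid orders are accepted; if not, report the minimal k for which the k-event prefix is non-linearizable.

linearizable — witness: #1, #2, #3, #4, #6, #5

1. #1 read() → 4, leaving value 4
2. #2 read() → 4, leaving value 4
3. #3 write(58), leaving value 58
4. #4 write(34), leaving value 34
5. #6 read() → 34, leaving value 34
6. #5 write(67), leaving value 67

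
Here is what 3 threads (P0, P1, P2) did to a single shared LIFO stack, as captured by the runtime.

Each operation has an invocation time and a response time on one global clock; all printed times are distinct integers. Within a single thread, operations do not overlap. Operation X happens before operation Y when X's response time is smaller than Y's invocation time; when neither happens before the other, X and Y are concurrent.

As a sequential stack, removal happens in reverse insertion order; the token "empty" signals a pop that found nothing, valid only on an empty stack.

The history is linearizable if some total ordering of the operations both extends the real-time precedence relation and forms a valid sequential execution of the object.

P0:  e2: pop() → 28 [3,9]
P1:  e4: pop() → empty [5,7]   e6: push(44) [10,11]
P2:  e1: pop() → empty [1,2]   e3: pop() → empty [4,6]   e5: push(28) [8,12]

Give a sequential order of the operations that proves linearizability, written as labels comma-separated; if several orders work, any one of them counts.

e1, e3, e4, e5, e2, e6

1. e1 pop() → empty, leaving stack <>
2. e3 pop() → empty, leaving stack <>
3. e4 pop() → empty, leaving stack <>
4. e5 push(28), leaving stack <28>
5. e2 pop() → 28, leaving stack <>
6. e6 push(44), leaving stack <44>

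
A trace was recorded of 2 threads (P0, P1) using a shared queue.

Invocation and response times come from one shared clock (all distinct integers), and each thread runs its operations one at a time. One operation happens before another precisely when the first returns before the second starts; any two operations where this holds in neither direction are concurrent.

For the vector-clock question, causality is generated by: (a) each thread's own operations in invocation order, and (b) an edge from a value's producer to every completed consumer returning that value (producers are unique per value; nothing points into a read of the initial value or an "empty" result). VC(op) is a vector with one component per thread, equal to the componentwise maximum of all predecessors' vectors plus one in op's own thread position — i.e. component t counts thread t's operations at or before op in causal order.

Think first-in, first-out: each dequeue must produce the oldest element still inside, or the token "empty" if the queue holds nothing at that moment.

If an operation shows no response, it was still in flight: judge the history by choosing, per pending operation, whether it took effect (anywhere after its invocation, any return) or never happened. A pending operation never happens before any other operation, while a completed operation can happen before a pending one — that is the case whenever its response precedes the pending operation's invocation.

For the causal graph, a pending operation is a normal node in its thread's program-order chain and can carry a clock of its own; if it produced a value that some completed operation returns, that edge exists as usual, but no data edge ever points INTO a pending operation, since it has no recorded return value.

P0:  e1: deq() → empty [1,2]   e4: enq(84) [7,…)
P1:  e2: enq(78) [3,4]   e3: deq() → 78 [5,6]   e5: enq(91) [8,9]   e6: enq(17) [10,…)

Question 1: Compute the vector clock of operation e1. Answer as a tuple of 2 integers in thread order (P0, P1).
e2, invoked 3, has no incoming edges; only P1's bump applies → (0, 1)
e1, invoked 1, has no incoming edges; only P0's bump applies → (1, 0)
invoked at 5, e3 merges VC(e2)=(0, 1) and bumps P1's slot → (0, 2)
invoked at 7, e4 merges VC(e1)=(1, 0) and bumps P0's slot → (2, 0)
invoked at 8, e5 merges VC(e3)=(0, 2) and bumps P1's slot → (0, 3)
invoked at 10, e6 merges VC(e5)=(0, 3) and bumps P1's slot → (0, 4)
target: VC(e1) = (1, 0)

(1, 0)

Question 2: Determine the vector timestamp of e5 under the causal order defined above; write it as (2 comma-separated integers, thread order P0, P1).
no predecessors for e2 (invoked 3): P1 increments from zero → (0, 1)
no predecessors for e1 (invoked 1): P0 increments from zero → (1, 0)
merge at e3 (invoked 5): VC(e2)=(0, 1), own-thread bump on P1 → (0, 2)
merge at e4 (invoked 7): VC(e1)=(1, 0), own-thread bump on P0 → (2, 0)
merge at e5 (invoked 8): VC(e3)=(0, 2), own-thread bump on P1 → (0, 3)
merge at e6 (invoked 10): VC(e5)=(0, 3), own-thread bump on P1 → (0, 4)
target: VC(e5) = (0, 3)

(0, 3)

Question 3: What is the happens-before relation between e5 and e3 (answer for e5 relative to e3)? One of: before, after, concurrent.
e5 spans [8,9], e3 spans [5,6]
resp(e3)=6 < inv(e5)=8

after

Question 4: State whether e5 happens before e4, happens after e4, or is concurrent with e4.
e5 spans [8,9], e4 spans [7,…)
the intervals overlap in both directions

concurrent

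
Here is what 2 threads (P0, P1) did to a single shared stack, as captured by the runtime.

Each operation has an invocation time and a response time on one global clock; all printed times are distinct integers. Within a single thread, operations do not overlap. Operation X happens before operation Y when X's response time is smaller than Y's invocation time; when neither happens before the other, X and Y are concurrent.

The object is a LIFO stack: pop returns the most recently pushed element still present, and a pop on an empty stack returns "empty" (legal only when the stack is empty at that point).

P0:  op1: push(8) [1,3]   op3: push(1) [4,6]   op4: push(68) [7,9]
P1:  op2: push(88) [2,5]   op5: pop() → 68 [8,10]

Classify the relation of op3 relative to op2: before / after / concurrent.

op3 spans [4,6], op2 spans [2,5]
the intervals overlap in both directions

concurrent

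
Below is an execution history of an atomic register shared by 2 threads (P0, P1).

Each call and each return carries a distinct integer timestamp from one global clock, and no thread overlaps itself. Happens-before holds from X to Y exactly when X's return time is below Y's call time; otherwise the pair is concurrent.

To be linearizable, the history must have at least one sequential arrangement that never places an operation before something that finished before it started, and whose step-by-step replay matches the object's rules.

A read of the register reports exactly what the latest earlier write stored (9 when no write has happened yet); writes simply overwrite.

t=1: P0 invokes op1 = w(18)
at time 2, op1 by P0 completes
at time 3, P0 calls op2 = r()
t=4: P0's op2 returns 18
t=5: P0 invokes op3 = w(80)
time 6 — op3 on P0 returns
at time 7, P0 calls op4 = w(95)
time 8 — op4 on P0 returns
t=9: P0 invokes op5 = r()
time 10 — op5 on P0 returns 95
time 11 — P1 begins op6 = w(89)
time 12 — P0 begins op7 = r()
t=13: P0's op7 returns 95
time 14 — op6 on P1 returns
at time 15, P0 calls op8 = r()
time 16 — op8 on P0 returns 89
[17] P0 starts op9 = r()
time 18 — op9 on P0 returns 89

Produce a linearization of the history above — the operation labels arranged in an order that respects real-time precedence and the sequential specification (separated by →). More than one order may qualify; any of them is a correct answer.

after step 1 (op1 w(18)): value 18
after step 2 (op2 r() → 18): value 18
after step 3 (op3 w(80)): value 80
after step 4 (op4 w(95)): value 95
after step 5 (op5 r() → 95): value 95
after step 6 (op7 r() → 95): value 95
after step 7 (op6 w(89)): value 89
after step 8 (op8 r() → 89): value 89
after step 9 (op9 r() → 89): value 89

op1 → op2 → op3 → op4 → op5 → op7 → op6 → op8 → op9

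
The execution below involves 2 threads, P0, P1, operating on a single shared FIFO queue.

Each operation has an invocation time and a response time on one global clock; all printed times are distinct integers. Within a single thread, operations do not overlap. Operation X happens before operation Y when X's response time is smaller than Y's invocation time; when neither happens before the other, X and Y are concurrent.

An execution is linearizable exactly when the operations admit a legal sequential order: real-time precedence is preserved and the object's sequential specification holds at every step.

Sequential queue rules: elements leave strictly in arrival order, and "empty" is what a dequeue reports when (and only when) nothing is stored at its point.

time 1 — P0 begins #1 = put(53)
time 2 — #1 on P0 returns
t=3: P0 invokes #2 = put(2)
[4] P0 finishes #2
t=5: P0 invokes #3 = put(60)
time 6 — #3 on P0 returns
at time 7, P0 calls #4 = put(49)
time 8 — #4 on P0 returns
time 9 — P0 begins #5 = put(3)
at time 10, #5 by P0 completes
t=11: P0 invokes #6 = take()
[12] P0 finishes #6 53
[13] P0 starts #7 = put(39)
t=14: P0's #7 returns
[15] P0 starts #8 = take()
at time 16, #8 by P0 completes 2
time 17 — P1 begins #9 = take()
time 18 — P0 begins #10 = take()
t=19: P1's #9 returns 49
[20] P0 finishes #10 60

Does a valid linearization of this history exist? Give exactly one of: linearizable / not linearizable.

a witness: #1, #2, #3, #4, #5, #6, #7, #8, #10, #9
step 1: #1 put(53) — queue <53>
step 2: #2 put(2) — queue <53,2>
step 3: #3 put(60) — queue <53,2,60>
step 4: #4 put(49) — queue <53,2,60,49>
step 5: #5 put(3) — queue <53,2,60,49,3>
step 6: #6 take() → 53 — queue <2,60,49,3>
step 7: #7 put(39) — queue <2,60,49,3,39>
step 8: #8 take() → 2 — queue <60,49,3,39>
step 9: #10 take() → 60 — queue <49,3,39>
step 10: #9 take() → 49 — queue <3,39>

linearizable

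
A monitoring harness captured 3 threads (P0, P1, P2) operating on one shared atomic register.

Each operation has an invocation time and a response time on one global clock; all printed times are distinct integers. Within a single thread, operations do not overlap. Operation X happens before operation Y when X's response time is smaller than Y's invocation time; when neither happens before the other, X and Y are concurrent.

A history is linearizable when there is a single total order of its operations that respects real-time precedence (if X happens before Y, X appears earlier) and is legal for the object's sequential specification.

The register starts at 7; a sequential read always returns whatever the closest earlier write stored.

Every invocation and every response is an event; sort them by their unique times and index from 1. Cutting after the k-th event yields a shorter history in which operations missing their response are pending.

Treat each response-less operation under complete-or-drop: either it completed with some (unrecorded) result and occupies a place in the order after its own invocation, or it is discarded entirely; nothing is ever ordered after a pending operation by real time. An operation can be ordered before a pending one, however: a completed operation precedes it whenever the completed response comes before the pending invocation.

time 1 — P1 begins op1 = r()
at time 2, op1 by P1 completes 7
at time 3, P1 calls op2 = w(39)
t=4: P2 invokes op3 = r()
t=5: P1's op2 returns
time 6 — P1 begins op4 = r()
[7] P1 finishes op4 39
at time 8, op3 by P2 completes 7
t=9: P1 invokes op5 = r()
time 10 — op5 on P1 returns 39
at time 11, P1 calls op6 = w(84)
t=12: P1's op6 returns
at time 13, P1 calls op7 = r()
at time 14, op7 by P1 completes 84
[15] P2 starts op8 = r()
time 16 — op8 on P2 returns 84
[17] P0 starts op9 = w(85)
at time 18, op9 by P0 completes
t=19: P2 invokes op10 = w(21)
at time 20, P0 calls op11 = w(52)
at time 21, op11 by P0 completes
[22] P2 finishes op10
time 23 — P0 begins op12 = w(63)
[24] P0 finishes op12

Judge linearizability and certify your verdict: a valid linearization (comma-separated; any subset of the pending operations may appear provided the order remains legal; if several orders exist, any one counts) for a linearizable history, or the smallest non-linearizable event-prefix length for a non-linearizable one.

linearizable — witness: op1, op3, op2, op4, op5, op6, op7, op8, op9, op10, op11, op12

1. op1 r() → 7, leaving value 7
2. op3 r() → 7, leaving value 7
3. op2 w(39), leaving value 39
4. op4 r() → 39, leaving value 39
5. op5 r() → 39, leaving value 39
6. op6 w(84), leaving value 84
7. op7 r() → 84, leaving value 84
8. op8 r() → 84, leaving value 84
9. op9 w(85), leaving value 85
10. op10 w(21), leaving value 21
11. op11 w(52), leaving value 52
12. op12 w(63), leaving value 63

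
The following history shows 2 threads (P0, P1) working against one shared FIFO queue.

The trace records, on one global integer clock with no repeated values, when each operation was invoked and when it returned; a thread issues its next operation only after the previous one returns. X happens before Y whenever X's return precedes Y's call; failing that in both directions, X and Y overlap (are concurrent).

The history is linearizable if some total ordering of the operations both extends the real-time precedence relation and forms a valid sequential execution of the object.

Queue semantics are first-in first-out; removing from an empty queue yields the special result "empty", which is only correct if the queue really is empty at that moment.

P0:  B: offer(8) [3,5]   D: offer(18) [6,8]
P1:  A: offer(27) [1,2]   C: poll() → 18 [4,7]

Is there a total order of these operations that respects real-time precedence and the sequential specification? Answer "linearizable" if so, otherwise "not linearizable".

not linearizable

events 1..6 are fine; event 7 — the response of C at time 7 — makes the prefix non-linearizable
3 completed operations, 2 real-time-consistent orders — every FIFO queue replay fails
no escape via the 1 pending operation (D): every completion choice fails
sample order A, B, C (pending dropped) stalls at step 3 — C poll() → 18 has no legal effect
sample order A, C, B (pending dropped) stalls at step 2 — C poll() → 18 has no legal effect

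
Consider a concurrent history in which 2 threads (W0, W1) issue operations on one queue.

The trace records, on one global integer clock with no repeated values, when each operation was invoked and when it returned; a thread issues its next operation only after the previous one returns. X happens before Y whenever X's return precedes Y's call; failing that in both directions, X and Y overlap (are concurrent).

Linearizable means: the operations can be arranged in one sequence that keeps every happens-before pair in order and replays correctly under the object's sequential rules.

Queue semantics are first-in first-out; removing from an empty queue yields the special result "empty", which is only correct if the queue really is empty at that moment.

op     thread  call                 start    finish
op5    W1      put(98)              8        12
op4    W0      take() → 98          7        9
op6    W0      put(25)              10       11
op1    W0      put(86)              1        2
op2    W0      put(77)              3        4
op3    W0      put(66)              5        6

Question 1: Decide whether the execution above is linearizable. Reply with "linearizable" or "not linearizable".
not linearizable

cut after 8 events: linearizable; cut after 9 events (op4 responds, time 9): not linearizable
exactly one order of the 4 completed ops respects real time; the queue replay fails
no completion choice of the 1 pending operation (op5) rescues it — every subset was tried
one such order, op1, op2, op3, op4 (pending dropped), breaks at step 4 where op4 take() → 98 is illegal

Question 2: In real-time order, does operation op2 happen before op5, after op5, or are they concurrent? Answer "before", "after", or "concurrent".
before

op2 spans [3,4], op5 spans [8,12]
resp(op2)=4 < inv(op5)=8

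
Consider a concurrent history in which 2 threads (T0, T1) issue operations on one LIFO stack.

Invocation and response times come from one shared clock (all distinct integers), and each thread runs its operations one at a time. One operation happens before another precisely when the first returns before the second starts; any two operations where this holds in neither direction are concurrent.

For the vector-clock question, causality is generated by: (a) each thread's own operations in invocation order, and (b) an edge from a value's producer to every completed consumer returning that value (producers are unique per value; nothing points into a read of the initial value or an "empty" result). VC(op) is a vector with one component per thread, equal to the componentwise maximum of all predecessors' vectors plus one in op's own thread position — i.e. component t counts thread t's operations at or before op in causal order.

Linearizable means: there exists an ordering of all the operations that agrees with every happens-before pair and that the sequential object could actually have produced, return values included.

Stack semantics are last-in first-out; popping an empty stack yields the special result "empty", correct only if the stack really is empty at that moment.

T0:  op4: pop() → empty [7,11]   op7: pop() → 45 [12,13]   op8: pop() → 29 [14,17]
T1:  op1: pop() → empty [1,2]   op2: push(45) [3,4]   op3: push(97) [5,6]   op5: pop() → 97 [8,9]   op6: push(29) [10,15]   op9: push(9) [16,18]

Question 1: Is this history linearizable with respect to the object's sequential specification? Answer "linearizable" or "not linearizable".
already the first 11 events (up to op4's response at time 11) admit no linearization; the first 10 still do
2 orders of the 5 completed LIFO stack ops respect real time; none is legal
no escape via the 1 pending operation (op6): every completion choice fails
sample order op1, op2, op3, op4, op5 (pending dropped) stalls at step 4 — op4 pop() → empty has no legal effect
sample order op1, op2, op3, op5, op4 (pending dropped) stalls at step 5 — op4 pop() → empty has no legal effect

not linearizable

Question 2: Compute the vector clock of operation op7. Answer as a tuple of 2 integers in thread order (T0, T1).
root op op1, invoked 1: fresh clock plus T1's own tick → (0, 1)
root op op4, invoked 7: fresh clock plus T0's own tick → (1, 0)
op2 (invocation 3): componentwise max over VC(op1)=(0, 1), +1 at T1, giving (0, 2)
op3 (invocation 5): componentwise max over VC(op2)=(0, 2), +1 at T1, giving (0, 3)
op5 (invocation 8): componentwise max over VC(op3)=(0, 3), +1 at T1, giving (0, 4)
op7 (invocation 12): componentwise max over VC(op2)=(0, 2), VC(op4)=(1, 0), +1 at T0, giving (2, 2)
op6 (invocation 10): componentwise max over VC(op5)=(0, 4), +1 at T1, giving (0, 5)
op9 (invocation 16): componentwise max over VC(op6)=(0, 5), +1 at T1, giving (0, 6)
op8 (invocation 14): componentwise max over VC(op6)=(0, 5), VC(op7)=(2, 2), +1 at T0, giving (3, 5)
target: VC(op7) = (2, 2)

(2, 2)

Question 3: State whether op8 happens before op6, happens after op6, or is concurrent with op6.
op8 spans [14,17], op6 spans [10,15]
the intervals overlap in both directions

concurrent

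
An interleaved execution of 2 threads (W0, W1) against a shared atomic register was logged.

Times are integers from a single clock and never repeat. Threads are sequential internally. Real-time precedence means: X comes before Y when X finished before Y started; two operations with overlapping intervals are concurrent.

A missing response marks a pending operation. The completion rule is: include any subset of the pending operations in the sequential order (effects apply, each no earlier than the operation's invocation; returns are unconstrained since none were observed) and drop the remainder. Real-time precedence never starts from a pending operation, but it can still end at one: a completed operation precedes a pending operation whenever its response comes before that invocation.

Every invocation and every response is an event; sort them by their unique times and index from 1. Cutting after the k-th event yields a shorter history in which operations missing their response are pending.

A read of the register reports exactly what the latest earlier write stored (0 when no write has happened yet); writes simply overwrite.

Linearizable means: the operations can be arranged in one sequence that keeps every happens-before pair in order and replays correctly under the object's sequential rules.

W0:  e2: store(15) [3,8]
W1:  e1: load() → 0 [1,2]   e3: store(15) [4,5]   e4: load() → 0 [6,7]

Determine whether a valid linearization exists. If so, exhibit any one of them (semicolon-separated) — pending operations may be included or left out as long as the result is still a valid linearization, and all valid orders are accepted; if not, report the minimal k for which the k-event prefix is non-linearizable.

already the first 7 events (up to e4's response at time 7) admit no linearization; the first 6 still do
a single order respects real time; the 3 completed atomic register operations fail replay along it
include/drop combinations of the 1 pending operation (e2) were all tried; none helps
e.g. e1, e3, e4 (pending dropped): illegal at step 3, since e4 load() → 0 cannot apply there

not linearizable — minimal violating prefix: 7 events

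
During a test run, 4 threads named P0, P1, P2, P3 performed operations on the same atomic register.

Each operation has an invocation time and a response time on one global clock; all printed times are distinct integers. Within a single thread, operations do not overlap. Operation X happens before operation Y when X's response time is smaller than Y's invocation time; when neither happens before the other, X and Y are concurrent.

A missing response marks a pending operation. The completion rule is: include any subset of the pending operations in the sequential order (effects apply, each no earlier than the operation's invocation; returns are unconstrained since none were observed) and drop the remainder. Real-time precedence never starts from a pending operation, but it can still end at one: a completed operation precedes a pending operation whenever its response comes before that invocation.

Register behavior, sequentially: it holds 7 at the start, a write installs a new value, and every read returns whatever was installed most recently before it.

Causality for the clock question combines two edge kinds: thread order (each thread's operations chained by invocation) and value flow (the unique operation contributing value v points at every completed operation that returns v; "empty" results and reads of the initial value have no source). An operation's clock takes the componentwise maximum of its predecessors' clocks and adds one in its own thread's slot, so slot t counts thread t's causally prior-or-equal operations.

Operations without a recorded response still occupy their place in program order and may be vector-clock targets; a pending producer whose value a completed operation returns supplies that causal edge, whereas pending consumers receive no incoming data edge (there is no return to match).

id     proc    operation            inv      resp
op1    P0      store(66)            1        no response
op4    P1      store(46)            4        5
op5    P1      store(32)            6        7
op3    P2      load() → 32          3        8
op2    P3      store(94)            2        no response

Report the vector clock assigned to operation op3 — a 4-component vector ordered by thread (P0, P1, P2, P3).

(0, 2, 1, 0)

no predecessors for op2 (invoked 2): P3 increments from zero → (0, 0, 0, 1)
no predecessors for op4 (invoked 4): P1 increments from zero → (0, 1, 0, 0)
no predecessors for op1 (invoked 1): P0 increments from zero → (1, 0, 0, 0)
merge at op5 (invoked 6): VC(op4)=(0, 1, 0, 0), own-thread bump on P1 → (0, 2, 0, 0)
merge at op3 (invoked 3): VC(op5)=(0, 2, 0, 0), own-thread bump on P2 → (0, 2, 1, 0)
target: VC(op3) = (0, 2, 1, 0)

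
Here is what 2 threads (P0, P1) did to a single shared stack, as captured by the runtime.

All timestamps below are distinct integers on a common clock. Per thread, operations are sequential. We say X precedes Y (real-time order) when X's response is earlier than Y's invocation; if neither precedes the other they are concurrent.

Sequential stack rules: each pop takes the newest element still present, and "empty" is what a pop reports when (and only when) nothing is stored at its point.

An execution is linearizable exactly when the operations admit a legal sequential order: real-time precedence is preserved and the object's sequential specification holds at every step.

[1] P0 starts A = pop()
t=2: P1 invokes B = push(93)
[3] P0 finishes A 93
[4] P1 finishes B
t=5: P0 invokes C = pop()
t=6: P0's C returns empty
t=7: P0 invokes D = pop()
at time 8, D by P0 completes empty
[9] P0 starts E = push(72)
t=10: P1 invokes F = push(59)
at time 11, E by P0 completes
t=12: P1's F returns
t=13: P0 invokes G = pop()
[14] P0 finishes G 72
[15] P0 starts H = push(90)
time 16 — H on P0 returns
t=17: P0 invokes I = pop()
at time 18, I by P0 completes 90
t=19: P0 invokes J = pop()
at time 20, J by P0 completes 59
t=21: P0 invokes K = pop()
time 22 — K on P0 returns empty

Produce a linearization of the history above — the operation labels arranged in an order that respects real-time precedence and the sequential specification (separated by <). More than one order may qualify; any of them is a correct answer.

B < A < C < D < F < E < G < H < I < J < K

step 1: B push(93) — stack <93>
step 2: A pop() → 93 — stack <>
step 3: C pop() → empty — stack <>
step 4: D pop() → empty — stack <>
step 5: F push(59) — stack <59>
step 6: E push(72) — stack <59,72>
step 7: G pop() → 72 — stack <59>
step 8: H push(90) — stack <59,90>
step 9: I pop() → 90 — stack <59>
step 10: J pop() → 59 — stack <>
step 11: K pop() → empty — stack <>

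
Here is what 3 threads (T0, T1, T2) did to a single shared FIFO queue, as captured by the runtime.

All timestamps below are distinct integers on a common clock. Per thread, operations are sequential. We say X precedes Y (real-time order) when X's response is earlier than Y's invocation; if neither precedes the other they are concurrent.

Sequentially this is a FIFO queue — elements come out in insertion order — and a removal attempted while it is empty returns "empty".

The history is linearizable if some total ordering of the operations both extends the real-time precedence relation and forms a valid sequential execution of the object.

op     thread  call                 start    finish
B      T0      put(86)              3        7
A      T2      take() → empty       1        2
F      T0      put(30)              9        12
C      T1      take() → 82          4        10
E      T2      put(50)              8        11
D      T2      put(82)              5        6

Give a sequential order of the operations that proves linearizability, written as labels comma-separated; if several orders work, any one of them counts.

1. A take() → empty, leaving queue <>
2. D put(82), leaving queue <82>
3. B put(86), leaving queue <82,86>
4. C take() → 82, leaving queue <86>
5. E put(50), leaving queue <86,50>
6. F put(30), leaving queue <86,50,30>

A, D, B, C, E, F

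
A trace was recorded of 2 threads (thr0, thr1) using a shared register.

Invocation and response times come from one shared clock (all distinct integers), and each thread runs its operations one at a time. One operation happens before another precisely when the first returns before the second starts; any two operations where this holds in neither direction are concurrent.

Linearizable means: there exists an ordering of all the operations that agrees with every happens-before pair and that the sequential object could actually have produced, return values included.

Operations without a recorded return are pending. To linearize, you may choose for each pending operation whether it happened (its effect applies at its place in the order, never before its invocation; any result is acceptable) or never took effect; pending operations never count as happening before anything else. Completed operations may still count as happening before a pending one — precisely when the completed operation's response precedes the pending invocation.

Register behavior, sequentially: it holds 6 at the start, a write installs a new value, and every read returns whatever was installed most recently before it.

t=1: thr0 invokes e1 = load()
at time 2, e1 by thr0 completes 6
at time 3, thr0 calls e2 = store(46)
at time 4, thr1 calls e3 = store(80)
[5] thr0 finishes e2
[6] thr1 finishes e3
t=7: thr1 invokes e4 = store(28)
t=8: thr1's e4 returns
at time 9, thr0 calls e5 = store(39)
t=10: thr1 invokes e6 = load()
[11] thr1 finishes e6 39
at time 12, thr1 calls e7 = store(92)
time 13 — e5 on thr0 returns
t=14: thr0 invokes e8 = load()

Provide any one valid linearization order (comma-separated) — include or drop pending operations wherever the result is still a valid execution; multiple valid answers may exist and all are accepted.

step 1: e1 load() → 6 — value 6
step 2: e2 store(46) — value 46
step 3: e3 store(80) — value 80
step 4: e4 store(28) — value 28
step 5: e5 store(39) — value 39
step 6: e6 load() → 39 — value 39

e1, e2, e3, e4, e5, e6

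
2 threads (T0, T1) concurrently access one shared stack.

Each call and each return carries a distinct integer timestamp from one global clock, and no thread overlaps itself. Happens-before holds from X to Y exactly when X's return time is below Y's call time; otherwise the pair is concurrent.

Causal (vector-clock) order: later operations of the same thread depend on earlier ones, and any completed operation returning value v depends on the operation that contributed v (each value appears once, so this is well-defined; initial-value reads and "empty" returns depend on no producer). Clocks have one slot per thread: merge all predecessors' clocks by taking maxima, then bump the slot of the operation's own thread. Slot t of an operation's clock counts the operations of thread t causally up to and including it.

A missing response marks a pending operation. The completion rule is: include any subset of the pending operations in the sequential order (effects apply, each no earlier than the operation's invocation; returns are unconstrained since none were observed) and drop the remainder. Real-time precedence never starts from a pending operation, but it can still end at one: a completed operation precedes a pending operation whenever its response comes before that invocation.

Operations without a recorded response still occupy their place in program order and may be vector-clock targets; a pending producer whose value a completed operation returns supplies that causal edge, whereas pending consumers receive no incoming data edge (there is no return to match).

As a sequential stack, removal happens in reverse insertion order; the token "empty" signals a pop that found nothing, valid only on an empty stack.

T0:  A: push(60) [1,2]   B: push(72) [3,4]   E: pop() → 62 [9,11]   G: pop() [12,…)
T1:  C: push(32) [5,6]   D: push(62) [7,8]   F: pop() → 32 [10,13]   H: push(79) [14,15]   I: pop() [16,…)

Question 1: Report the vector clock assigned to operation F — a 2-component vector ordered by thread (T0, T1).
C (invocation 5): nothing precedes it; T1's component alone gives (0, 1)
A (invocation 1): nothing precedes it; T0's component alone gives (1, 0)
merge at D (invoked 7): VC(C)=(0, 1), own-thread bump on T1 → (0, 2)
merge at B (invoked 3): VC(A)=(1, 0), own-thread bump on T0 → (2, 0)
merge at F (invoked 10): VC(C)=(0, 1), VC(D)=(0, 2), own-thread bump on T1 → (0, 3)
merge at H (invoked 14): VC(F)=(0, 3), own-thread bump on T1 → (0, 4)
merge at I (invoked 16): VC(H)=(0, 4), own-thread bump on T1 → (0, 5)
merge at E (invoked 9): VC(B)=(2, 0), VC(D)=(0, 2), own-thread bump on T0 → (3, 2)
merge at G (invoked 12): VC(E)=(3, 2), own-thread bump on T0 → (4, 2)
target: VC(F) = (0, 3)

(0, 3)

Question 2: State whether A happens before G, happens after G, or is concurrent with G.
A spans [1,2], G spans [12,…)
resp(A)=2 < inv(G)=12

before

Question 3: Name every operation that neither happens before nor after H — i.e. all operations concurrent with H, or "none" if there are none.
H spans [14,15]; an op avoiding the whole window 14..15 is ordered, any other is concurrent
A [1,2]: before
B [3,4]: before
C [5,6]: before
D [7,8]: before
E [9,11]: before
F [10,13]: before
G [12,…): concurrent
I [16,…): after

G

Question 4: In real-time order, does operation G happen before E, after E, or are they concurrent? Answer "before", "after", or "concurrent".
G spans [12,…), E spans [9,11]
resp(E)=11 < inv(G)=12

after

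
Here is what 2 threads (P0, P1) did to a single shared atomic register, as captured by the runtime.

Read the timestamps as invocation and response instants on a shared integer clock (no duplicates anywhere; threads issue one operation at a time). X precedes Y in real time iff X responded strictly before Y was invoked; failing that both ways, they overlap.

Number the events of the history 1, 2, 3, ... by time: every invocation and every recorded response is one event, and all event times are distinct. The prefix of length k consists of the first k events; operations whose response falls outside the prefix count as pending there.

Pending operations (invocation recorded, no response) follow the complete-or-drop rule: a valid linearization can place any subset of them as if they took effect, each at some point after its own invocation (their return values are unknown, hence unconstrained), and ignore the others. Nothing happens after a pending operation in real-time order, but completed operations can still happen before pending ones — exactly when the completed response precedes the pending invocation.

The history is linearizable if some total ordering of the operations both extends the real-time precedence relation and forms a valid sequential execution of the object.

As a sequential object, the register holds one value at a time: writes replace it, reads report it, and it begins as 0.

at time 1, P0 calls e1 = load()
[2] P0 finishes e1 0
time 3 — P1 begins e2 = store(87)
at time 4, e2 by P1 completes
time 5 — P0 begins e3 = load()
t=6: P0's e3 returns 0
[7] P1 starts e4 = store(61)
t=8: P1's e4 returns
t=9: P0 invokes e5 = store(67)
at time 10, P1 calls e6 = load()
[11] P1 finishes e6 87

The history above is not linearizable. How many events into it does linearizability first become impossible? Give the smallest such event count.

events 1..5 are still linearizable — one witness is e1, e2:
1. e1 load() → 0, leaving value 0
2. e2 store(87), leaving value 87
event 6 — e3's response, time 6 — after it, nothing linearizes
one such order, e1, e2, e3, breaks at step 3 where e3 load() → 0 is illegal

6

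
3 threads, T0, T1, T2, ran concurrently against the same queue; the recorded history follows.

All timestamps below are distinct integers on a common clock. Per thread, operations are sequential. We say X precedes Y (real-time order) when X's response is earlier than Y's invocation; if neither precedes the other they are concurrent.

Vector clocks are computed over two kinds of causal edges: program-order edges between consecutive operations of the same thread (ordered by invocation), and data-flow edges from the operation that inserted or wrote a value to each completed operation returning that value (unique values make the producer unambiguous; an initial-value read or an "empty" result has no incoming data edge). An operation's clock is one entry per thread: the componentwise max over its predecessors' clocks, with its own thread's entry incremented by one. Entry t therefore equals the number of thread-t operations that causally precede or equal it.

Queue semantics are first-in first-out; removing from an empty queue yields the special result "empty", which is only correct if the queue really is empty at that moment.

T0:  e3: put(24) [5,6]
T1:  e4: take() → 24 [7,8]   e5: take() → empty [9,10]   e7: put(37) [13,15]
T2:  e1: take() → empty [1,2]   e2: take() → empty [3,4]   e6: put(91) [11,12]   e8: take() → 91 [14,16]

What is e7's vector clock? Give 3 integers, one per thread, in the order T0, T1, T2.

(1, 3, 0)

invoked at 1, e1 has no predecessors; its own T2 bump gives (0, 0, 1)
invoked at 5, e3 has no predecessors; its own T0 bump gives (1, 0, 0)
from VC(e1)=(0, 0, 1), e2 (invoked 3) maxes components and bumps T2 → (0, 0, 2)
from VC(e3)=(1, 0, 0), e4 (invoked 7) maxes components and bumps T1 → (1, 1, 0)
from VC(e2)=(0, 0, 2), e6 (invoked 11) maxes components and bumps T2 → (0, 0, 3)
from VC(e4)=(1, 1, 0), e5 (invoked 9) maxes components and bumps T1 → (1, 2, 0)
from VC(e6)=(0, 0, 3), e8 (invoked 14) maxes components and bumps T2 → (0, 0, 4)
from VC(e5)=(1, 2, 0), e7 (invoked 13) maxes components and bumps T1 → (1, 3, 0)
target: VC(e7) = (1, 3, 0)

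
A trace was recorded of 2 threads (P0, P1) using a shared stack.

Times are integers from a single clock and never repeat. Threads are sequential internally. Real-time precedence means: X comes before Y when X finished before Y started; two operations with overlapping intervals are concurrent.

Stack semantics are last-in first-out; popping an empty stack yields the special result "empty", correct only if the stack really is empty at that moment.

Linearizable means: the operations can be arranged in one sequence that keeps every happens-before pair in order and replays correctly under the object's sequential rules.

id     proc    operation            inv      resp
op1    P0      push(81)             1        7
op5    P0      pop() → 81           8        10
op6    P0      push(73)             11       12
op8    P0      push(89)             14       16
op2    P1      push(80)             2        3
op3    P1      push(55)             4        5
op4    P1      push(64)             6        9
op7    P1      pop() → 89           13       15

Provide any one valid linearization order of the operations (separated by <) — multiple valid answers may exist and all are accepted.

after step 1 (op2 push(80)): stack <80>
after step 2 (op3 push(55)): stack <80,55>
after step 3 (op1 push(81)): stack <80,55,81>
after step 4 (op5 pop() → 81): stack <80,55>
after step 5 (op4 push(64)): stack <80,55,64>
after step 6 (op6 push(73)): stack <80,55,64,73>
after step 7 (op8 push(89)): stack <80,55,64,73,89>
after step 8 (op7 pop() → 89): stack <80,55,64,73>

op2 < op3 < op1 < op5 < op4 < op6 < op8 < op7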